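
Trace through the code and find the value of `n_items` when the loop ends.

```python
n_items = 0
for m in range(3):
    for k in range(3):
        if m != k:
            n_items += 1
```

Let's trace through this code step by step.

Initialize: n_items = 0
Entering loop: for m in range(3):
After iteration 1: m = 0, n_items = 2
After iteration 2: m = 1, n_items = 4
After iteration 3: m = 2, n_items = 6
Loop ends.

Final answer: 6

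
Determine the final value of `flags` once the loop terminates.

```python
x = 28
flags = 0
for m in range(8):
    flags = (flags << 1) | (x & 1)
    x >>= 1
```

Let's trace through this code step by step.

Initialize: x = 28
Initialize: flags = 0
Entering loop: for m in range(8):
After iteration 1: m = 0, x = 14, flags = 0
After iteration 2: m = 1, x = 7, flags = 0
After iteration 3: m = 2, x = 3, flags = 1
After iteration 4: m = 3, x = 1, flags = 3
After iteration 5: m = 4, x = 0, flags = 7
After iteration 6: m = 5, x = 0, flags = 14
After iteration 7: m = 6, x = 0, flags = 28
After iteration 8: m = 7, x = 0, flags = 56
Loop ends.

Final answer: 56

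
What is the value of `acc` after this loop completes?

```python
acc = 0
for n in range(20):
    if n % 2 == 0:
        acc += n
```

Let's trace through this code step by step.

Initialize: acc = 0
Entering loop: for n in range(20):
After iteration 1: n = 0, acc = 0
After iteration 2: n = 1, acc = 0
After iteration 3: n = 2, acc = 2
After iteration 4: n = 3, acc = 2
After iteration 5: n = 4, acc = 6
After iteration 6: n = 5, acc = 6
After iteration 7: n = 6, acc = 12
After iteration 8: n = 7, acc = 12
After iteration 9: n = 8, acc = 20
After iteration 10: n = 9, acc = 20
After iteration 11: n = 10, acc = 30
After iteration 12: n = 11, acc = 30
After iteration 13: n = 12, acc = 42
After iteration 14: n = 13, acc = 42
After iteration 15: n = 14, acc = 56
After iteration 16: n = 15, acc = 56
After iteration 17: n = 16, acc = 72
After iteration 18: n = 17, acc = 72
After iteration 19: n = 18, acc = 90
After iteration 20: n = 19, acc = 90
Loop ends.

Final answer: 90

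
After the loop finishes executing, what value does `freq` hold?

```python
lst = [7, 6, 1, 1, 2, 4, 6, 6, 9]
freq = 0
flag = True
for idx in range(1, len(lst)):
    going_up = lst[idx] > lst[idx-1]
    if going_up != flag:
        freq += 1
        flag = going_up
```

Let's trace through this code step by step.

Initialize: lst = [7, 6, 1, 1, 2, 4, 6, 6, 9]
Initialize: freq = 0
Initialize: flag = True
Entering loop: for idx in range(1, len(lst)):
After iteration 1: idx = 1, freq = 1, flag = False, going_up = False
After iteration 2: idx = 2, freq = 1, flag = False, going_up = False
After iteration 3: idx = 3, freq = 1, flag = False, going_up = False
After iteration 4: idx = 4, freq = 2, flag = True, going_up = True
After iteration 5: idx = 5, freq = 2, flag = True, going_up = True
After iteration 6: idx = 6, freq = 2, flag = True, going_up = True
After iteration 7: idx = 7, freq = 3, flag = False, going_up = False
After iteration 8: idx = 8, freq = 4, flag = True, going_up = True
Loop ends.

Final answer: 4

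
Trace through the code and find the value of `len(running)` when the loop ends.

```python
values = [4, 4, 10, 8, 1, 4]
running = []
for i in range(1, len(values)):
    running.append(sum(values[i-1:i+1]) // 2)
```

Let's trace through this code step by step.

Initialize: values = [4, 4, 10, 8, 1, 4]
Initialize: running = []
Entering loop: for i in range(1, len(values)):
After iteration 1: i = 1, running = [4]
After iteration 2: i = 2, running = [4, 7]
After iteration 3: i = 3, running = [4, 7, 9]
After iteration 4: i = 4, running = [4, 7, 9, 4]
After iteration 5: i = 5, running = [4, 7, 9, 4, 2]
Loop ends.
len(running) = 5

Final answer: 5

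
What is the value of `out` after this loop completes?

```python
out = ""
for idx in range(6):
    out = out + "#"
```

Let's trace through this code step by step.

Initialize: out = ''
Entering loop: for idx in range(6):
After iteration 1: idx = 0, out = '#'
After iteration 2: idx = 1, out = '##'
After iteration 3: idx = 2, out = '###'
After iteration 4: idx = 3, out = '####'
After iteration 5: idx = 4, out = '#####'
After iteration 6: idx = 5, out = '######'
Loop ends.

Final answer: '######'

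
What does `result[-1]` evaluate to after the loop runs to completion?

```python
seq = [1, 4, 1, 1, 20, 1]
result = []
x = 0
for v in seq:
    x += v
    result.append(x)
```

Let's trace through this code step by step.

Initialize: seq = [1, 4, 1, 1, 20, 1]
Initialize: result = []
Initialize: x = 0
Entering loop: for v in seq:
After iteration 1: v = 1, result = [1], x = 1
After iteration 2: v = 4, result = [1, 5], x = 5
After iteration 3: v = 1, result = [1, 5, 6], x = 6
After iteration 4: v = 1, result = [1, 5, 6, 7], x = 7
After iteration 5: v = 20, result = [1, 5, 6, 7, 27], x = 27
After iteration 6: v = 1, result = [1, 5, 6, 7, 27, 28], x = 28
Loop ends.
result[-1] = 28

Final answer: 28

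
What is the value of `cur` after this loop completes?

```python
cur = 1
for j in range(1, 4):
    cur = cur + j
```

Let's trace through this code step by step.

Initialize: cur = 1
Entering loop: for j in range(1, 4):
After iteration 1: j = 1, cur = 2
After iteration 2: j = 2, cur = 4
After iteration 3: j = 3, cur = 7
Loop ends.

Final answer: 7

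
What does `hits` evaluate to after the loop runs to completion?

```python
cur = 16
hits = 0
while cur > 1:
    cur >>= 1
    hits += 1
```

Let's trace through this code step by step.

Initialize: cur = 16
Initialize: hits = 0
Entering loop: while cur > 1:
After iteration 1: cur = 8, hits = 1
After iteration 2: cur = 4, hits = 2
After iteration 3: cur = 2, hits = 3
After iteration 4: cur = 1, hits = 4
Loop ends.

Final answer: 4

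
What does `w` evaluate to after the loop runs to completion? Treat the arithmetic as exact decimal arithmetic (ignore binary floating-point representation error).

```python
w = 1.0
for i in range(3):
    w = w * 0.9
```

Let's trace through this code step by step.

Initialize: w = 1.0
Entering loop: for i in range(3):
After iteration 1: i = 0, w = 0.9
After iteration 2: i = 1, w = 0.81
After iteration 3: i = 2, w = 0.729
Loop ends.

Final answer: 0.729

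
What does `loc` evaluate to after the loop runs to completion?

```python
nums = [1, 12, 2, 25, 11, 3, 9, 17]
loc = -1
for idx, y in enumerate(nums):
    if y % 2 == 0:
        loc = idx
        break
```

Let's trace through this code step by step.

Initialize: nums = [1, 12, 2, 25, 11, 3, 9, 17]
Initialize: loc = -1
Entering loop: for idx, y in enumerate(nums):
After iteration 1: idx = 0, y = 1, loc = -1
After iteration 2: idx = 1, y = 12, loc = 1
Loop ends.

Final answer: 1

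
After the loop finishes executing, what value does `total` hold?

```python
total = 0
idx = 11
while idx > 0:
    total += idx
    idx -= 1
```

Let's trace through this code step by step.

Initialize: total = 0
Initialize: idx = 11
Entering loop: while idx > 0:
After iteration 1: total = 11, idx = 10
After iteration 2: total = 21, idx = 9
After iteration 3: total = 30, idx = 8
After iteration 4: total = 38, idx = 7
After iteration 5: total = 45, idx = 6
After iteration 6: total = 51, idx = 5
After iteration 7: total = 56, idx = 4
After iteration 8: total = 60, idx = 3
After iteration 9: total = 63, idx = 2
After iteration 10: total = 65, idx = 1
After iteration 11: total = 66, idx = 0
Loop ends.

Final answer: 66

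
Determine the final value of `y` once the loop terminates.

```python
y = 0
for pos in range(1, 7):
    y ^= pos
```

Let's trace through this code step by step.

Initialize: y = 0
Entering loop: for pos in range(1, 7):
After iteration 1: pos = 1, y = 1
After iteration 2: pos = 2, y = 3
After iteration 3: pos = 3, y = 0
After iteration 4: pos = 4, y = 4
After iteration 5: pos = 5, y = 1
After iteration 6: pos = 6, y = 7
Loop ends.

Final answer: 7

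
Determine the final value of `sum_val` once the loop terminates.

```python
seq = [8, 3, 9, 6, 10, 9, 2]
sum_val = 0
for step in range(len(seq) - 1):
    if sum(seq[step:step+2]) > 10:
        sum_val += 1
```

Let's trace through this code step by step.

Initialize: seq = [8, 3, 9, 6, 10, 9, 2]
Initialize: sum_val = 0
Entering loop: for step in range(len(seq) - 1):
After iteration 1: step = 0, sum_val = 1
After iteration 2: step = 1, sum_val = 2
After iteration 3: step = 2, sum_val = 3
After iteration 4: step = 3, sum_val = 4
After iteration 5: step = 4, sum_val = 5
After iteration 6: step = 5, sum_val = 6
Loop ends.

Final answer: 6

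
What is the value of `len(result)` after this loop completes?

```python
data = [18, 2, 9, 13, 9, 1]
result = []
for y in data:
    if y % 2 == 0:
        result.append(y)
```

Let's trace through this code step by step.

Initialize: data = [18, 2, 9, 13, 9, 1]
Initialize: result = []
Entering loop: for y in data:
After iteration 1: y = 18, result = [18]
After iteration 2: y = 2, result = [18, 2]
After iteration 3: y = 9, result = [18, 2]
After iteration 4: y = 13, result = [18, 2]
After iteration 5: y = 9, result = [18, 2]
After iteration 6: y = 1, result = [18, 2]
Loop ends.
len(result) = 2

Final answer: 2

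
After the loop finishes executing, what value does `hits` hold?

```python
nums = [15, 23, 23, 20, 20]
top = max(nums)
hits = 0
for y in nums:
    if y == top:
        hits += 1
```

Let's trace through this code step by step.

Initialize: nums = [15, 23, 23, 20, 20]
Initialize: top = 23
Initialize: hits = 0
Entering loop: for y in nums:
After iteration 1: y = 15, hits = 0
After iteration 2: y = 23, hits = 1
After iteration 3: y = 23, hits = 2
After iteration 4: y = 20, hits = 2
After iteration 5: y = 20, hits = 2
Loop ends.

Final answer: 2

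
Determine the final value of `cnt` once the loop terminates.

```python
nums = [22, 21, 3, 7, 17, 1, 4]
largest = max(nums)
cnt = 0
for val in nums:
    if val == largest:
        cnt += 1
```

Let's trace through this code step by step.

Initialize: nums = [22, 21, 3, 7, 17, 1, 4]
Initialize: largest = 22
Initialize: cnt = 0
Entering loop: for val in nums:
After iteration 1: val = 22, cnt = 1
After iteration 2: val = 21, cnt = 1
After iteration 3: val = 3, cnt = 1
After iteration 4: val = 7, cnt = 1
After iteration 5: val = 17, cnt = 1
After iteration 6: val = 1, cnt = 1
After iteration 7: val = 4, cnt = 1
Loop ends.

Final answer: 1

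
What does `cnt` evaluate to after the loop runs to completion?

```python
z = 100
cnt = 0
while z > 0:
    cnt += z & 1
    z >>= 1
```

Let's trace through this code step by step.

Initialize: z = 100
Initialize: cnt = 0
Entering loop: while z > 0:
After iteration 1: z = 50, cnt = 0
After iteration 2: z = 25, cnt = 0
After iteration 3: z = 12, cnt = 1
After iteration 4: z = 6, cnt = 1
After iteration 5: z = 3, cnt = 1
After iteration 6: z = 1, cnt = 2
After iteration 7: z = 0, cnt = 3
Loop ends.

Final answer: 3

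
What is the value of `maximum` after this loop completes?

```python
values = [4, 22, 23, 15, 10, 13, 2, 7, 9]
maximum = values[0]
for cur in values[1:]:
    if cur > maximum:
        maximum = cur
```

Let's trace through this code step by step.

Initialize: values = [4, 22, 23, 15, 10, 13, 2, 7, 9]
Initialize: maximum = 4
Entering loop: for cur in values[1:]:
After iteration 1: cur = 22, maximum = 22
After iteration 2: cur = 23, maximum = 23
After iteration 3: cur = 15, maximum = 23
After iteration 4: cur = 10, maximum = 23
After iteration 5: cur = 13, maximum = 23
After iteration 6: cur = 2, maximum = 23
After iteration 7: cur = 7, maximum = 23
After iteration 8: cur = 9, maximum = 23
Loop ends.

Final answer: 23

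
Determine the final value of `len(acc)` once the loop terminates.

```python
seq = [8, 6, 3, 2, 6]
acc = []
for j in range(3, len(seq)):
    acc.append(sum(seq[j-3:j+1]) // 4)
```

Let's trace through this code step by step.

Initialize: seq = [8, 6, 3, 2, 6]
Initialize: acc = []
Entering loop: for j in range(3, len(seq)):
After iteration 1: j = 3, acc = [4]
After iteration 2: j = 4, acc = [4, 4]
Loop ends.
len(acc) = 2

Final answer: 2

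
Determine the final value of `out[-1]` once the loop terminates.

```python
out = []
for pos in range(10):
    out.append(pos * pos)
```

Let's trace through this code step by step.

Initialize: out = []
Entering loop: for pos in range(10):
After iteration 1: pos = 0, out = [0]
After iteration 2: pos = 1, out = [0, 1]
After iteration 3: pos = 2, out = [0, 1, 4]
After iteration 4: pos = 3, out = [0, 1, 4, 9]
After iteration 5: pos = 4, out = [0, 1, 4, 9, 16]
After iteration 6: pos = 5, out = [0, 1, 4, 9, 16, 25]
After iteration 7: pos = 6, out = [0, 1, 4, 9, 16, 25, 36]
After iteration 8: pos = 7, out = [0, 1, 4, 9, 16, 25, 36, 49]
After iteration 9: pos = 8, out = [0, 1, 4, 9, 16, 25, 36, 49, 64]
After iteration 10: pos = 9, out = [0, 1, 4, 9, 16, 25, 36, 49, 64, 81]
Loop ends.
out[-1] = 81

Final answer: 81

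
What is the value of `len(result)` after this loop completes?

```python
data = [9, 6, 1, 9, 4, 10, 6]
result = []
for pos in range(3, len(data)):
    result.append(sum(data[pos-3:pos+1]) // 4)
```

Let's trace through this code step by step.

Initialize: data = [9, 6, 1, 9, 4, 10, 6]
Initialize: result = []
Entering loop: for pos in range(3, len(data)):
After iteration 1: pos = 3, result = [6]
After iteration 2: pos = 4, result = [6, 5]
After iteration 3: pos = 5, result = [6, 5, 6]
After iteration 4: pos = 6, result = [6, 5, 6, 7]
Loop ends.
len(result) = 4

Final answer: 4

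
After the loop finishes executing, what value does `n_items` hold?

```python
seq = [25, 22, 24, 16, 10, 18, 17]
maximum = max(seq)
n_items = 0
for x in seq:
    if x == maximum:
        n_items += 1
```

Let's trace through this code step by step.

Initialize: seq = [25, 22, 24, 16, 10, 18, 17]
Initialize: maximum = 25
Initialize: n_items = 0
Entering loop: for x in seq:
After iteration 1: x = 25, n_items = 1
After iteration 2: x = 22, n_items = 1
After iteration 3: x = 24, n_items = 1
After iteration 4: x = 16, n_items = 1
After iteration 5: x = 10, n_items = 1
After iteration 6: x = 18, n_items = 1
After iteration 7: x = 17, n_items = 1
Loop ends.

Final answer: 1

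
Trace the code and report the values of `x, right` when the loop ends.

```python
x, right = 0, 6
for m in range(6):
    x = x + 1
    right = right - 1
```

Let's trace through this code step by step.

Initialize: x = 0
Initialize: right = 6
Entering loop: for m in range(6):
After iteration 1: m = 0, x = 1, right = 5
After iteration 2: m = 1, x = 2, right = 4
After iteration 3: m = 2, x = 3, right = 3
After iteration 4: m = 3, x = 4, right = 2
After iteration 5: m = 4, x = 5, right = 1
After iteration 6: m = 5, x = 6, right = 0
Loop ends.

Final answer: 6, 0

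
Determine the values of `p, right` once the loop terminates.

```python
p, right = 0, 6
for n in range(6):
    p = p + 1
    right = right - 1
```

Let's trace through this code step by step.

Initialize: p = 0
Initialize: right = 6
Entering loop: for n in range(6):
After iteration 1: n = 0, p = 1, right = 5
After iteration 2: n = 1, p = 2, right = 4
After iteration 3: n = 2, p = 3, right = 3
After iteration 4: n = 3, p = 4, right = 2
After iteration 5: n = 4, p = 5, right = 1
After iteration 6: n = 5, p = 6, right = 0
Loop ends.

Final answer: 6, 0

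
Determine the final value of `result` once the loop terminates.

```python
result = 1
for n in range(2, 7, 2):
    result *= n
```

Let's trace through this code step by step.

Initialize: result = 1
Entering loop: for n in range(2, 7, 2):
After iteration 1: n = 2, result = 2
After iteration 2: n = 4, result = 8
After iteration 3: n = 6, result = 48
Loop ends.

Final answer: 48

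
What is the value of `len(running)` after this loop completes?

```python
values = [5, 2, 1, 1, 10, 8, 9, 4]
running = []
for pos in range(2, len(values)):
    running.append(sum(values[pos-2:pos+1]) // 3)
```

Let's trace through this code step by step.

Initialize: values = [5, 2, 1, 1, 10, 8, 9, 4]
Initialize: running = []
Entering loop: for pos in range(2, len(values)):
After iteration 1: pos = 2, running = [2]
After iteration 2: pos = 3, running = [2, 1]
After iteration 3: pos = 4, running = [2, 1, 4]
After iteration 4: pos = 5, running = [2, 1, 4, 6]
After iteration 5: pos = 6, running = [2, 1, 4, 6, 9]
After iteration 6: pos = 7, running = [2, 1, 4, 6, 9, 7]
Loop ends.
len(running) = 6

Final answer: 6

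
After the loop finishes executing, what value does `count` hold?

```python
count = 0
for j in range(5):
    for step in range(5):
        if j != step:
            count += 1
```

Let's trace through this code step by step.

Initialize: count = 0
Entering loop: for j in range(5):
After iteration 1: j = 0, count = 4
After iteration 2: j = 1, count = 8
After iteration 3: j = 2, count = 12
After iteration 4: j = 3, count = 16
After iteration 5: j = 4, count = 20
Loop ends.

Final answer: 20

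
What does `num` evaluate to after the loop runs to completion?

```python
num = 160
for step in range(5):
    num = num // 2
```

Let's trace through this code step by step.

Initialize: num = 160
Entering loop: for step in range(5):
After iteration 1: step = 0, num = 80
After iteration 2: step = 1, num = 40
After iteration 3: step = 2, num = 20
After iteration 4: step = 3, num = 10
After iteration 5: step = 4, num = 5
Loop ends.

Final answer: 5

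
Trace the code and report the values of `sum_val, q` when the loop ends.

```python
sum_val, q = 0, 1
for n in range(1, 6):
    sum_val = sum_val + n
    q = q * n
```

Let's trace through this code step by step.

Initialize: sum_val = 0
Initialize: q = 1
Entering loop: for n in range(1, 6):
After iteration 1: n = 1, sum_val = 1, q = 1
After iteration 2: n = 2, sum_val = 3, q = 2
After iteration 3: n = 3, sum_val = 6, q = 6
After iteration 4: n = 4, sum_val = 10, q = 24
After iteration 5: n = 5, sum_val = 15, q = 120
Loop ends.

Final answer: 15, 120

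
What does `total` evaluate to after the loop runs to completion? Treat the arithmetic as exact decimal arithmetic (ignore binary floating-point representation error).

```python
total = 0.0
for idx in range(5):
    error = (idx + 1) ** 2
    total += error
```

Let's trace through this code step by step.

Initialize: total = 0.0
Entering loop: for idx in range(5):
After iteration 1: idx = 0, total = 1.0, error = 1
After iteration 2: idx = 1, total = 5.0, error = 4
After iteration 3: idx = 2, total = 14.0, error = 9
After iteration 4: idx = 3, total = 30.0, error = 16
After iteration 5: idx = 4, total = 55.0, error = 25
Loop ends.

Final answer: 55.0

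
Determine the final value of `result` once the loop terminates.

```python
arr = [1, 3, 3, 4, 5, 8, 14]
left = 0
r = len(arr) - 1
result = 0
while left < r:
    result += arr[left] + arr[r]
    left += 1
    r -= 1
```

Let's trace through this code step by step.

Initialize: arr = [1, 3, 3, 4, 5, 8, 14]
Initialize: left = 0
Initialize: r = 6
Initialize: result = 0
Entering loop: while left < r:
After iteration 1: left = 1, r = 5, result = 15
After iteration 2: left = 2, r = 4, result = 26
After iteration 3: left = 3, r = 3, result = 34
Loop ends.

Final answer: 34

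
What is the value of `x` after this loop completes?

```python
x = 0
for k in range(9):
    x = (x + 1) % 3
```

Let's trace through this code step by step.

Initialize: x = 0
Entering loop: for k in range(9):
After iteration 1: k = 0, x = 1
After iteration 2: k = 1, x = 2
After iteration 3: k = 2, x = 0
After iteration 4: k = 3, x = 1
After iteration 5: k = 4, x = 2
After iteration 6: k = 5, x = 0
After iteration 7: k = 6, x = 1
After iteration 8: k = 7, x = 2
After iteration 9: k = 8, x = 0
Loop ends.

Final answer: 0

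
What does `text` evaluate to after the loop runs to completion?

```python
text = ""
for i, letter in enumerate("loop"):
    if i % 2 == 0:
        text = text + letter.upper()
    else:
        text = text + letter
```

Let's trace through this code step by step.

Initialize: text = ''
Entering loop: for i, letter in enumerate("loop"):
After iteration 1: i = 0, letter = 'l', text = 'L'
After iteration 2: i = 1, letter = 'o', text = 'Lo'
After iteration 3: i = 2, letter = 'o', text = 'LoO'
After iteration 4: i = 3, letter = 'p', text = 'LoOp'
Loop ends.

Final answer: 'LoOp'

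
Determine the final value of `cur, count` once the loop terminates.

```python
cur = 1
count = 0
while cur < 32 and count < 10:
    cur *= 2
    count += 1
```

Let's trace through this code step by step.

Initialize: cur = 1
Initialize: count = 0
Entering loop: while cur < 32 and count < 10:
After iteration 1: cur = 2, count = 1
After iteration 2: cur = 4, count = 2
After iteration 3: cur = 8, count = 3
After iteration 4: cur = 16, count = 4
After iteration 5: cur = 32, count = 5
Loop ends.

Final answer: 32, 5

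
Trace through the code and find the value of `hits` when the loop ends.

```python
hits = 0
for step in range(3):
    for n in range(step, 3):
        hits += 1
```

Let's trace through this code step by step.

Initialize: hits = 0
Entering loop: for step in range(3):
After iteration 1: step = 0, hits = 3
After iteration 2: step = 1, hits = 5
After iteration 3: step = 2, hits = 6
Loop ends.

Final answer: 6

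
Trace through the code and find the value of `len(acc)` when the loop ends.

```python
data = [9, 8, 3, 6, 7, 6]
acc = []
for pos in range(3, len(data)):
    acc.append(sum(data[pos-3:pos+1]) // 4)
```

Let's trace through this code step by step.

Initialize: data = [9, 8, 3, 6, 7, 6]
Initialize: acc = []
Entering loop: for pos in range(3, len(data)):
After iteration 1: pos = 3, acc = [6]
After iteration 2: pos = 4, acc = [6, 6]
After iteration 3: pos = 5, acc = [6, 6, 5]
Loop ends.
len(acc) = 3

Final answer: 3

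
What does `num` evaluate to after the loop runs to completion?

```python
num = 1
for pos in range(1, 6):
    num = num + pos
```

Let's trace through this code step by step.

Initialize: num = 1
Entering loop: for pos in range(1, 6):
After iteration 1: pos = 1, num = 2
After iteration 2: pos = 2, num = 4
After iteration 3: pos = 3, num = 7
After iteration 4: pos = 4, num = 11
After iteration 5: pos = 5, num = 16
Loop ends.

Final answer: 16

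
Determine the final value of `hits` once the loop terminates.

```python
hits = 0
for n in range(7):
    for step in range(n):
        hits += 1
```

Let's trace through this code step by step.

Initialize: hits = 0
Entering loop: for n in range(7):
After iteration 1: n = 0, hits = 0
After iteration 2: n = 1, hits = 1, step = 0
After iteration 3: n = 2, hits = 3, step = 1
After iteration 4: n = 3, hits = 6, step = 2
After iteration 5: n = 4, hits = 10, step = 3
After iteration 6: n = 5, hits = 15, step = 4
After iteration 7: n = 6, hits = 21, step = 5
Loop ends.

Final answer: 21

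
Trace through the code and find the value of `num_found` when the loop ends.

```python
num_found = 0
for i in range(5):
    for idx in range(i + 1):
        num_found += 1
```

Let's trace through this code step by step.

Initialize: num_found = 0
Entering loop: for i in range(5):
After iteration 1: i = 0, num_found = 1, idx = 0
After iteration 2: i = 1, num_found = 3, idx = 1
After iteration 3: i = 2, num_found = 6, idx = 2
After iteration 4: i = 3, num_found = 10, idx = 3
After iteration 5: i = 4, num_found = 15, idx = 4
Loop ends.

Final answer: 15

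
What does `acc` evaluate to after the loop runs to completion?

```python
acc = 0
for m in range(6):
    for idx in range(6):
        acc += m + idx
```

Let's trace through this code step by step.

Initialize: acc = 0
Entering loop: for m in range(6):
After iteration 1: m = 0, acc = 15
After iteration 2: m = 1, acc = 36
After iteration 3: m = 2, acc = 63
After iteration 4: m = 3, acc = 96
After iteration 5: m = 4, acc = 135
After iteration 6: m = 5, acc = 180
Loop ends.

Final answer: 180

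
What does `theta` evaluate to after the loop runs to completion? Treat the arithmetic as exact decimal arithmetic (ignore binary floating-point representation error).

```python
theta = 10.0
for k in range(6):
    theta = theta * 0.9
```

Let's trace through this code step by step.

Initialize: theta = 10.0
Entering loop: for k in range(6):
After iteration 1: k = 0, theta = 9.0
After iteration 2: k = 1, theta = 8.1
After iteration 3: k = 2, theta = 7.29
After iteration 4: k = 3, theta = 6.561
After iteration 5: k = 4, theta = 5.9049
After iteration 6: k = 5, theta = 5.31441
Loop ends.

Final answer: 5.31441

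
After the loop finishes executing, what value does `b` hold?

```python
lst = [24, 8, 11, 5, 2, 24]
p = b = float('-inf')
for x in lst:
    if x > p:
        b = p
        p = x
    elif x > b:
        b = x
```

Let's trace through this code step by step.

Initialize: lst = [24, 8, 11, 5, 2, 24]
Initialize: p = -inf
Initialize: b = -inf
Entering loop: for x in lst:
After iteration 1: x = 24, p = 24, b = -inf
After iteration 2: x = 8, p = 24, b = 8
After iteration 3: x = 11, p = 24, b = 11
After iteration 4: x = 5, p = 24, b = 11
After iteration 5: x = 2, p = 24, b = 11
After iteration 6: x = 24, p = 24, b = 24
Loop ends.

Final answer: 24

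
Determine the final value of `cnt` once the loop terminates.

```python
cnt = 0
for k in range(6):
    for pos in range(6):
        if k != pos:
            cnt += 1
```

Let's trace through this code step by step.

Initialize: cnt = 0
Entering loop: for k in range(6):
After iteration 1: k = 0, cnt = 5
After iteration 2: k = 1, cnt = 10
After iteration 3: k = 2, cnt = 15
After iteration 4: k = 3, cnt = 20
After iteration 5: k = 4, cnt = 25
After iteration 6: k = 5, cnt = 30
Loop ends.

Final answer: 30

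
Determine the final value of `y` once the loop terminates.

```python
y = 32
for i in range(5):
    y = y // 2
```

Let's trace through this code step by step.

Initialize: y = 32
Entering loop: for i in range(5):
After iteration 1: i = 0, y = 16
After iteration 2: i = 1, y = 8
After iteration 3: i = 2, y = 4
After iteration 4: i = 3, y = 2
After iteration 5: i = 4, y = 1
Loop ends.

Final answer: 1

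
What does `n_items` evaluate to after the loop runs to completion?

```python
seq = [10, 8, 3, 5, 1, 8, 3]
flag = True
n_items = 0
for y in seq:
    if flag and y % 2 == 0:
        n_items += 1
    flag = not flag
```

Let's trace through this code step by step.

Initialize: seq = [10, 8, 3, 5, 1, 8, 3]
Initialize: flag = True
Initialize: n_items = 0
Entering loop: for y in seq:
After iteration 1: y = 10, flag = False, n_items = 1
After iteration 2: y = 8, flag = True, n_items = 1
After iteration 3: y = 3, flag = False, n_items = 1
After iteration 4: y = 5, flag = True, n_items = 1
After iteration 5: y = 1, flag = False, n_items = 1
After iteration 6: y = 8, flag = True, n_items = 1
After iteration 7: y = 3, flag = False, n_items = 1
Loop ends.

Final answer: 1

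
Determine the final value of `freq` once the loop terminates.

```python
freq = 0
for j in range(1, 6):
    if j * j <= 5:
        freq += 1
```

Let's trace through this code step by step.

Initialize: freq = 0
Entering loop: for j in range(1, 6):
After iteration 1: j = 1, freq = 1
After iteration 2: j = 2, freq = 2
After iteration 3: j = 3, freq = 2
After iteration 4: j = 4, freq = 2
After iteration 5: j = 5, freq = 2
Loop ends.

Final answer: 2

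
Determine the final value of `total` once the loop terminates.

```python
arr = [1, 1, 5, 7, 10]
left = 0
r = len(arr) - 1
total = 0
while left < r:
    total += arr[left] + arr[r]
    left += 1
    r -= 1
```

Let's trace through this code step by step.

Initialize: arr = [1, 1, 5, 7, 10]
Initialize: left = 0
Initialize: r = 4
Initialize: total = 0
Entering loop: while left < r:
After iteration 1: left = 1, r = 3, total = 11
After iteration 2: left = 2, r = 2, total = 19
Loop ends.

Final answer: 19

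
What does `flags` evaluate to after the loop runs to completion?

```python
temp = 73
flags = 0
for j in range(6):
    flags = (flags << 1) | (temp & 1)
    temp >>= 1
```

Let's trace through this code step by step.

Initialize: temp = 73
Initialize: flags = 0
Entering loop: for j in range(6):
After iteration 1: j = 0, temp = 36, flags = 1
After iteration 2: j = 1, temp = 18, flags = 2
After iteration 3: j = 2, temp = 9, flags = 4
After iteration 4: j = 3, temp = 4, flags = 9
After iteration 5: j = 4, temp = 2, flags = 18
After iteration 6: j = 5, temp = 1, flags = 36
Loop ends.

Final answer: 36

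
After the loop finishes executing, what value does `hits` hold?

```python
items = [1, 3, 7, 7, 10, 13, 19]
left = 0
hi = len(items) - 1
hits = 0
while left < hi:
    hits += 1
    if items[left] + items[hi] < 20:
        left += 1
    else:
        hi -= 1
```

Let's trace through this code step by step.

Initialize: items = [1, 3, 7, 7, 10, 13, 19]
Initialize: left = 0
Initialize: hi = 6
Initialize: hits = 0
Entering loop: while left < hi:
After iteration 1: left = 0, hi = 5, hits = 1
After iteration 2: left = 1, hi = 5, hits = 2
After iteration 3: left = 2, hi = 5, hits = 3
After iteration 4: left = 2, hi = 4, hits = 4
After iteration 5: left = 3, hi = 4, hits = 5
After iteration 6: left = 4, hi = 4, hits = 6
Loop ends.

Final answer: 6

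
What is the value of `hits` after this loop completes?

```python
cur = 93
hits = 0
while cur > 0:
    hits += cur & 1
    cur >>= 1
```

Let's trace through this code step by step.

Initialize: cur = 93
Initialize: hits = 0
Entering loop: while cur > 0:
After iteration 1: cur = 46, hits = 1
After iteration 2: cur = 23, hits = 1
After iteration 3: cur = 11, hits = 2
After iteration 4: cur = 5, hits = 3
After iteration 5: cur = 2, hits = 4
After iteration 6: cur = 1, hits = 4
After iteration 7: cur = 0, hits = 5
Loop ends.

Final answer: 5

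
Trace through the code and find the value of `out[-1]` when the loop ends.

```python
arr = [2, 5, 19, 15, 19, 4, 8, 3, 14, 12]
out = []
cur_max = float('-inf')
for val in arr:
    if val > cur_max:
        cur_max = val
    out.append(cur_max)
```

Let's trace through this code step by step.

Initialize: arr = [2, 5, 19, 15, 19, 4, 8, 3, 14, 12]
Initialize: out = []
Initialize: cur_max = -inf
Entering loop: for val in arr:
After iteration 1: val = 2, out = [2], cur_max = 2
After iteration 2: val = 5, out = [2, 5], cur_max = 5
After iteration 3: val = 19, out = [2, 5, 19], cur_max = 19
After iteration 4: val = 15, out = [2, 5, 19, 19], cur_max = 19
After iteration 5: val = 19, out = [2, 5, 19, 19, 19], cur_max = 19
After iteration 6: val = 4, out = [2, 5, 19, 19, 19, 19], cur_max = 19
After iteration 7: val = 8, out = [2, 5, 19, 19, 19, 19, 19], cur_max = 19
After iteration 8: val = 3, out = [2, 5, 19, 19, 19, 19, 19, 19], cur_max = 19
After iteration 9: val = 14, out = [2, 5, 19, 19, 19, 19, 19, 19, 19], cur_max = 19
After iteration 10: val = 12, out = [2, 5, 19, 19, 19, 19, 19, 19, 19, 19], cur_max = 19
Loop ends.
out[-1] = 19

Final answer: 19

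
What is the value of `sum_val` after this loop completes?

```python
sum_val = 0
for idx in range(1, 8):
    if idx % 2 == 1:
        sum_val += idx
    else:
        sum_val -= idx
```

Let's trace through this code step by step.

Initialize: sum_val = 0
Entering loop: for idx in range(1, 8):
After iteration 1: idx = 1, sum_val = 1
After iteration 2: idx = 2, sum_val = -1
After iteration 3: idx = 3, sum_val = 2
After iteration 4: idx = 4, sum_val = -2
After iteration 5: idx = 5, sum_val = 3
After iteration 6: idx = 6, sum_val = -3
After iteration 7: idx = 7, sum_val = 4
Loop ends.

Final answer: 4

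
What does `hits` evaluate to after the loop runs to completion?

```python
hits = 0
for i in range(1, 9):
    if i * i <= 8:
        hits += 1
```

Let's trace through this code step by step.

Initialize: hits = 0
Entering loop: for i in range(1, 9):
After iteration 1: i = 1, hits = 1
After iteration 2: i = 2, hits = 2
After iteration 3: i = 3, hits = 2
After iteration 4: i = 4, hits = 2
After iteration 5: i = 5, hits = 2
After iteration 6: i = 6, hits = 2
After iteration 7: i = 7, hits = 2
After iteration 8: i = 8, hits = 2
Loop ends.

Final answer: 2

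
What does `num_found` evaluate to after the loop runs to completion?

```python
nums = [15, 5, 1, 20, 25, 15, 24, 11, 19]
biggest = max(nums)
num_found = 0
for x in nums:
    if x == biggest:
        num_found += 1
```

Let's trace through this code step by step.

Initialize: nums = [15, 5, 1, 20, 25, 15, 24, 11, 19]
Initialize: biggest = 25
Initialize: num_found = 0
Entering loop: for x in nums:
After iteration 1: x = 15, num_found = 0
After iteration 2: x = 5, num_found = 0
After iteration 3: x = 1, num_found = 0
After iteration 4: x = 20, num_found = 0
After iteration 5: x = 25, num_found = 1
After iteration 6: x = 15, num_found = 1
After iteration 7: x = 24, num_found = 1
After iteration 8: x = 11, num_found = 1
After iteration 9: x = 19, num_found = 1
Loop ends.

Final answer: 1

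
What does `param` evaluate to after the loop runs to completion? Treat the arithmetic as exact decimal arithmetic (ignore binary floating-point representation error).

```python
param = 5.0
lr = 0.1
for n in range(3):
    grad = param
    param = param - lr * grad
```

Let's trace through this code step by step.

Initialize: param = 5.0
Initialize: lr = 0.1
Entering loop: for n in range(3):
After iteration 1: n = 0, param = 4.5, grad = 5.0
After iteration 2: n = 1, param = 4.05, grad = 4.5
After iteration 3: n = 2, param = 3.645, grad = 4.05
Loop ends.

Final answer: 3.645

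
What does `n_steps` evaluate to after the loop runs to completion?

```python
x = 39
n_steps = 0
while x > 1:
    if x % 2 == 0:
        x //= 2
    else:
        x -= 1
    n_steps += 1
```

Let's trace through this code step by step.

Initialize: x = 39
Initialize: n_steps = 0
Entering loop: while x > 1:
After iteration 1: x = 38, n_steps = 1
After iteration 2: x = 19, n_steps = 2
After iteration 3: x = 18, n_steps = 3
After iteration 4: x = 9, n_steps = 4
After iteration 5: x = 8, n_steps = 5
After iteration 6: x = 4, n_steps = 6
After iteration 7: x = 2, n_steps = 7
After iteration 8: x = 1, n_steps = 8
Loop ends.

Final answer: 8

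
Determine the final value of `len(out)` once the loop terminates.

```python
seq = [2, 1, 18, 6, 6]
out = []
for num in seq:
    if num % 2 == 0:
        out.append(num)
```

Let's trace through this code step by step.

Initialize: seq = [2, 1, 18, 6, 6]
Initialize: out = []
Entering loop: for num in seq:
After iteration 1: num = 2, out = [2]
After iteration 2: num = 1, out = [2]
After iteration 3: num = 18, out = [2, 18]
After iteration 4: num = 6, out = [2, 18, 6]
After iteration 5: num = 6, out = [2, 18, 6, 6]
Loop ends.
len(out) = 4

Final answer: 4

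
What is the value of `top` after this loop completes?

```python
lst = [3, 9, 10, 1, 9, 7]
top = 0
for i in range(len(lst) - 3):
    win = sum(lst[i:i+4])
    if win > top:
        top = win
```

Let's trace through this code step by step.

Initialize: lst = [3, 9, 10, 1, 9, 7]
Initialize: top = 0
Entering loop: for i in range(len(lst) - 3):
After iteration 1: i = 0, top = 23, win = 23
After iteration 2: i = 1, top = 29, win = 29
After iteration 3: i = 2, top = 29, win = 27
Loop ends.

Final answer: 29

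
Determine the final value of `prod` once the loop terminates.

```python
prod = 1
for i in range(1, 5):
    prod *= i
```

Let's trace through this code step by step.

Initialize: prod = 1
Entering loop: for i in range(1, 5):
After iteration 1: i = 1, prod = 1
After iteration 2: i = 2, prod = 2
After iteration 3: i = 3, prod = 6
After iteration 4: i = 4, prod = 24
Loop ends.

Final answer: 24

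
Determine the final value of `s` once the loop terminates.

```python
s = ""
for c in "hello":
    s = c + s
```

Let's trace through this code step by step.

Initialize: s = ''
Entering loop: for c in "hello":
After iteration 1: c = 'h', s = 'h'
After iteration 2: c = 'e', s = 'eh'
After iteration 3: c = 'l', s = 'leh'
After iteration 4: c = 'l', s = 'lleh'
After iteration 5: c = 'o', s = 'olleh'
Loop ends.

Final answer: 'olleh'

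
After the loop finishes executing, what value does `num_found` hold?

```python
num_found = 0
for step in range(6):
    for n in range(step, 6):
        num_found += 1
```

Let's trace through this code step by step.

Initialize: num_found = 0
Entering loop: for step in range(6):
After iteration 1: step = 0, num_found = 6
After iteration 2: step = 1, num_found = 11
After iteration 3: step = 2, num_found = 15
After iteration 4: step = 3, num_found = 18
After iteration 5: step = 4, num_found = 20
After iteration 6: step = 5, num_found = 21
Loop ends.

Final answer: 21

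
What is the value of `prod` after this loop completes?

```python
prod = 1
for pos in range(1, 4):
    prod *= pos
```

Let's trace through this code step by step.

Initialize: prod = 1
Entering loop: for pos in range(1, 4):
After iteration 1: pos = 1, prod = 1
After iteration 2: pos = 2, prod = 2
After iteration 3: pos = 3, prod = 6
Loop ends.

Final answer: 6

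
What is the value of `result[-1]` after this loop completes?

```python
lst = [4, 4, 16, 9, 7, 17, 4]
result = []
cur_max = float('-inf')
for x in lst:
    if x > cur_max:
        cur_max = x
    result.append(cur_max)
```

Let's trace through this code step by step.

Initialize: lst = [4, 4, 16, 9, 7, 17, 4]
Initialize: result = []
Initialize: cur_max = -inf
Entering loop: for x in lst:
After iteration 1: x = 4, result = [4], cur_max = 4
After iteration 2: x = 4, result = [4, 4], cur_max = 4
After iteration 3: x = 16, result = [4, 4, 16], cur_max = 16
After iteration 4: x = 9, result = [4, 4, 16, 16], cur_max = 16
After iteration 5: x = 7, result = [4, 4, 16, 16, 16], cur_max = 16
After iteration 6: x = 17, result = [4, 4, 16, 16, 16, 17], cur_max = 17
After iteration 7: x = 4, result = [4, 4, 16, 16, 16, 17, 17], cur_max = 17
Loop ends.
result[-1] = 17

Final answer: 17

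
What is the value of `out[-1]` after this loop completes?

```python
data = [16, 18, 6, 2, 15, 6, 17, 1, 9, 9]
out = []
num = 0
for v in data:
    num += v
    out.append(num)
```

Let's trace through this code step by step.

Initialize: data = [16, 18, 6, 2, 15, 6, 17, 1, 9, 9]
Initialize: out = []
Initialize: num = 0
Entering loop: for v in data:
After iteration 1: v = 16, out = [16], num = 16
After iteration 2: v = 18, out = [16, 34], num = 34
After iteration 3: v = 6, out = [16, 34, 40], num = 40
After iteration 4: v = 2, out = [16, 34, 40, 42], num = 42
After iteration 5: v = 15, out = [16, 34, 40, 42, 57], num = 57
After iteration 6: v = 6, out = [16, 34, 40, 42, 57, 63], num = 63
After iteration 7: v = 17, out = [16, 34, 40, 42, 57, 63, 80], num = 80
After iteration 8: v = 1, out = [16, 34, 40, 42, 57, 63, 80, 81], num = 81
After iteration 9: v = 9, out = [16, 34, 40, 42, 57, 63, 80, 81, 90], num = 90
After iteration 10: v = 9, out = [16, 34, 40, 42, 57, 63, 80, 81, 90, 99], num = 99
Loop ends.
out[-1] = 99

Final answer: 99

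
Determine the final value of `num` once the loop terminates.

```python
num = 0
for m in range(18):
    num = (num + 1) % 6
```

Let's trace through this code step by step.

Initialize: num = 0
Entering loop: for m in range(18):
After iteration 1: m = 0, num = 1
After iteration 2: m = 1, num = 2
After iteration 3: m = 2, num = 3
After iteration 4: m = 3, num = 4
After iteration 5: m = 4, num = 5
After iteration 6: m = 5, num = 0
After iteration 7: m = 6, num = 1
After iteration 8: m = 7, num = 2
After iteration 9: m = 8, num = 3
After iteration 10: m = 9, num = 4
After iteration 11: m = 10, num = 5
After iteration 12: m = 11, num = 0
After iteration 13: m = 12, num = 1
After iteration 14: m = 13, num = 2
After iteration 15: m = 14, num = 3
After iteration 16: m = 15, num = 4
After iteration 17: m = 16, num = 5
After iteration 18: m = 17, num = 0
Loop ends.

Final answer: 0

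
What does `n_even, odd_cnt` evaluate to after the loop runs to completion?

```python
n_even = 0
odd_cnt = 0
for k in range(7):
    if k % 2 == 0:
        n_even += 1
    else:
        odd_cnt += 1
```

Let's trace through this code step by step.

Initialize: n_even = 0
Initialize: odd_cnt = 0
Entering loop: for k in range(7):
After iteration 1: k = 0, n_even = 1, odd_cnt = 0
After iteration 2: k = 1, n_even = 1, odd_cnt = 1
After iteration 3: k = 2, n_even = 2, odd_cnt = 1
After iteration 4: k = 3, n_even = 2, odd_cnt = 2
After iteration 5: k = 4, n_even = 3, odd_cnt = 2
After iteration 6: k = 5, n_even = 3, odd_cnt = 3
After iteration 7: k = 6, n_even = 4, odd_cnt = 3
Loop ends.

Final answer: 4, 3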